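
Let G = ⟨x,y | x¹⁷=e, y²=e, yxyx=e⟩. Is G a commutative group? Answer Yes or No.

x·y = xy but y·x = x¹⁶y, so x·y ≠ y·x and G is not abelian.

Answer: No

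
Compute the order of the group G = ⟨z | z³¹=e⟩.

G is generated by a single element, so G is cyclic. The relator gives z³¹ = e and no smaller power is forced to be e, so the 31 powers {e, z, z², z³, z⁴, z⁵, z⁶, z⁷, z⁸, z⁹, z²², z²³, z²¹, z²⁰, z²⁴, z²⁵, z²⁶, z²⁷, z²⁸, z²⁹, z³⁰, z¹², z¹³, z¹¹, z¹⁰, z¹⁴, z¹⁵, z¹⁶, z¹⁷, z¹⁸, z¹⁹} are distinct. Hence |G| = 31.

Answer: 31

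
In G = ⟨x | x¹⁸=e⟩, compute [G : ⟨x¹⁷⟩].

First find ord(x¹⁷) by computing successive powers:
  (x¹⁷)¹ = x¹⁷, (x¹⁷)² = x¹⁶, (x¹⁷)³ = x¹⁵, (x¹⁷)⁴ = x¹⁴, (x¹⁷)⁵ = x¹³, (x¹⁷)⁶ = x¹², (x¹⁷)⁷ = x¹¹, (x¹⁷)⁸ = x¹⁰, (x¹⁷)⁹ = x⁹, (x¹⁷)¹⁰ = x⁸, (x¹⁷)¹¹ = x⁷, (x¹⁷)¹² = x⁶, (x¹⁷)¹³ = x⁵, (x¹⁷)¹⁴ = x⁴, (x¹⁷)¹⁵ = x³, (x¹⁷)¹⁶ = x², (x¹⁷)¹⁷ = x, (x¹⁷)¹⁸ = e.
So |⟨x¹⁷⟩| = ord(x¹⁷) = 18. With |G| = 18, by Lagrange [G : ⟨x¹⁷⟩] = 18/18 = 1.

Answer: 1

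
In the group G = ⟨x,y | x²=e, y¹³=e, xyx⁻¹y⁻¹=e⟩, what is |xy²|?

Compute successive powers until reaching e:
  (xy²)¹ = xy², (xy²)² = y⁴, (xy²)³ = xy⁶, (xy²)⁴ = y⁸, (xy²)⁵ = xy¹⁰, (xy²)⁶ = y¹², (xy²)⁷ = xy, (xy²)⁸ = y³, (xy²)⁹ = xy⁵, (xy²)¹⁰ = y⁷, (xy²)¹¹ = xy⁹, (xy²)¹² = y¹¹, (xy²)¹³ = x, (xy²)¹⁴ = y², (xy²)¹⁵ = xy⁴, (xy²)¹⁶ = y⁶, (xy²)¹⁷ = xy⁸, (xy²)¹⁸ = y¹⁰, (xy²)¹⁹ = xy¹², (xy²)²⁰ = y, (xy²)²¹ = xy³, (xy²)²² = y⁵, (xy²)²³ = xy⁷, (xy²)²⁴ = y⁹, (xy²)²⁵ = xy¹¹, (xy²)²⁶ = e.
The smallest positive k with (xy²)ᵏ = e is 26.

Answer: 26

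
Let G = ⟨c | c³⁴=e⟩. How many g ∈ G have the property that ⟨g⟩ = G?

G is cyclic of order 34. An element generates G iff its order is 34, and a cyclic group of order 34 has exactly φ(34) = 16 such elements.

Answer: 16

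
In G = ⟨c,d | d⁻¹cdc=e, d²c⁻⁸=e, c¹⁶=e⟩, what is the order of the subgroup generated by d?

|⟨d⟩| equals the order of d. Compute successive powers until reaching e:
  d¹ = d, d² = c⁸, d³ = d⁻¹, d⁴ = e.
The smallest positive k with dᵏ = e is 4, so |⟨d⟩| = 4.

Answer: 4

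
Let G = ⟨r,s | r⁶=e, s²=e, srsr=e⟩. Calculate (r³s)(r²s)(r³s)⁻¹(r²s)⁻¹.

[(r³s), (r²s)] = (r³s)·(r²s)·(r³s)⁻¹·(r²s)⁻¹.
  (r³s) · (r²s) = r
  r · (r³s) = r⁴s
  (r⁴s) · (r²s) = r²

Answer: r²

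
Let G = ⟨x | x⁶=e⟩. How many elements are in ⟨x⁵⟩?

|⟨x⁵⟩| equals the order of x⁵. Compute successive powers until reaching e:
  (x⁵)¹ = x⁵, (x⁵)² = x⁴, (x⁵)³ = x³, (x⁵)⁴ = x², (x⁵)⁵ = x, (x⁵)⁶ = e.
The smallest positive k with (x⁵)ᵏ = e is 6, so |⟨x⁵⟩| = 6.

Answer: 6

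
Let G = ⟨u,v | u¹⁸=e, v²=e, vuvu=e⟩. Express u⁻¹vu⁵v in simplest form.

Multiply left to right, reducing at each step:
  (u¹⁷) · v = u¹⁷v
  (u¹⁷v) · u⁵ = u¹²v
  (u¹²v) · v = u¹²

Answer: u¹²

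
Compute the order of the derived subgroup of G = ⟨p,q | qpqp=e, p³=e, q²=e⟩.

G' = [G, G] is generated by all commutators. The generator-pair commutators are: [p, q] = p².
The subgroup they normally generate is {e, p, p²}, of order 3.
Check: |G/G'| = 6/3 = 2 is the order of the abelianisation.

Answer: 3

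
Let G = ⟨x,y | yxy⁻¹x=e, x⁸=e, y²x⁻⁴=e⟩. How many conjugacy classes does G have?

The conjugacy classes (representative and size) are:
  [e] (size 1), [x⁷] (size 2), [x²] (size 2), [x⁵] (size 2), [x⁴] (size 1), [x²y⁻¹] (size 4), [x³y] (size 4).
Class equation: 1 + 2 + 2 + 2 + 1 + 4 + 4 = 16 = |G|. So G has 7 conjugacy classes.

Answer: 7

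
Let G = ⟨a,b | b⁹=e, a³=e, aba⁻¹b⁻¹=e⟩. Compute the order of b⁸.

Compute successive powers until reaching e:
  (b⁸)¹ = b⁸, (b⁸)² = b⁷, (b⁸)³ = b⁶, (b⁸)⁴ = b⁵, (b⁸)⁵ = b⁴, (b⁸)⁶ = b³, (b⁸)⁷ = b², (b⁸)⁸ = b, (b⁸)⁹ = e.
The smallest positive k with (b⁸)ᵏ = e is 9.

Answer: 9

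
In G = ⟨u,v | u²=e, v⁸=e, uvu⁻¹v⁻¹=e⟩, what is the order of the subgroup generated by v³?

|⟨v³⟩| equals the order of v³. Compute successive powers until reaching e:
  (v³)¹ = v³, (v³)² = v⁶, (v³)³ = v, (v³)⁴ = v⁴, (v³)⁵ = v⁷, (v³)⁶ = v², (v³)⁷ = v⁵, (v³)⁸ = e.
The smallest positive k with (v³)ᵏ = e is 8, so |⟨v³⟩| = 8.

Answer: 8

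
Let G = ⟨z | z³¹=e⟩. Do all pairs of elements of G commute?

G has a single generator, so G is cyclic and hence abelian.

Answer: Yes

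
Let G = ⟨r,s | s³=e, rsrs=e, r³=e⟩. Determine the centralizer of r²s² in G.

⟨r²s²⟩ ⊆ C_G(r²s²) since powers of r²s² commute with r²s²; so |C_G(r²s²)| ≥ |⟨r²s²⟩| = 2.
By orbit–stabilizer, |C_G(r²s²)| = |G| / |conj. class of r²s²| = 12 / 3 = 4.
The 4 elements commuting with r²s² are {e, rs, r²s², rs²r}.

Answer: {e, rs, r²s², rs²r}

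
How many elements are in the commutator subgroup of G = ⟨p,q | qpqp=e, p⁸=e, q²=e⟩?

G' = [G, G] is generated by all commutators. The generator-pair commutators are: [p, q] = p².
The subgroup they normally generate is {e, p², p⁴, p⁶}, of order 4.
Check: |G/G'| = 16/4 = 4 is the order of the abelianisation.

Answer: 4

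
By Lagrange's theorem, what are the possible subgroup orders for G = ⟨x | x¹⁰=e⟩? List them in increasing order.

|G| = 10 = 2 · 5. By Lagrange's theorem the order of any subgroup divides 10; the divisors of 10 are 1, 2, 5, 10.

Answer: 1, 2, 5, 10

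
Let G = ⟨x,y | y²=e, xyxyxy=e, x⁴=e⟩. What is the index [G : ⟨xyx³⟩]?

First find ord(xyx³) by computing successive powers:
  (xyx³)¹ = xyx³, (xyx³)² = e.
So |⟨xyx³⟩| = ord(xyx³) = 2. With |G| = 24, by Lagrange [G : ⟨xyx³⟩] = 24/2 = 12.

Answer: 12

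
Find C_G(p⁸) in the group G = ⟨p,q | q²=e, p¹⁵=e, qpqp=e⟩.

⟨p⁸⟩ ⊆ C_G(p⁸) since powers of p⁸ commute with p⁸; so |C_G(p⁸)| ≥ |⟨p⁸⟩| = 15.
By orbit–stabilizer, |C_G(p⁸)| = |G| / |conj. class of p⁸| = 30 / 2 = 15.
The 15 elements commuting with p⁸ are {e, p, p², p³, p⁴, p⁵, p⁶, p⁷, p⁸, p⁹, p¹⁰, p¹¹, p¹², p¹³, p¹⁴}.

Answer: {e, p, p², p³, p⁴, p⁵, p⁶, p⁷, p⁸, p⁹, p¹⁰, p¹¹, p¹², p¹³, p¹⁴}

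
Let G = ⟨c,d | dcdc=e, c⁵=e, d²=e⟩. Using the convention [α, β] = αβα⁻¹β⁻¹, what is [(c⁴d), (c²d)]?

[(c⁴d), (c²d)] = (c⁴d)·(c²d)·(c⁴d)⁻¹·(c²d)⁻¹.
  (c⁴d) · (c²d) = c²
  (c²) · (c⁴d) = cd
  (cd) · (c²d) = c⁴

Answer: c⁴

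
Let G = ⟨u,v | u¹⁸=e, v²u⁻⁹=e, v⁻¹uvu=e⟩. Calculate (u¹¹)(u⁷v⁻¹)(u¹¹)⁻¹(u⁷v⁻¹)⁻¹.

[(u¹¹), (u⁷v⁻¹)] = (u¹¹)·(u⁷v⁻¹)·(u¹¹)⁻¹·(u⁷v⁻¹)⁻¹.
  (u¹¹) · (u⁷v⁻¹) = v⁻¹
  (v⁻¹) · (u⁷) = u²v
  (u²v) · (u⁷v) = u⁴

Answer: u⁴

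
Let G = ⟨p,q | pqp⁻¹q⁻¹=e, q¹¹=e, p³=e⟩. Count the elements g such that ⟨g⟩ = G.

G is cyclic of order 33. An element generates G iff its order is 33, and a cyclic group of order 33 has exactly φ(33) = 20 such elements.

Answer: 20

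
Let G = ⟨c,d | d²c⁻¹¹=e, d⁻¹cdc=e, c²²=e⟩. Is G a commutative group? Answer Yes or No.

c·d = cd but d·c = c¹⁰d⁻¹, so c·d ≠ d·c and G is not abelian.

Answer: No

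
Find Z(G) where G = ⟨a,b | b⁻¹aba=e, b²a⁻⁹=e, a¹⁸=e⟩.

An element z ∈ Z(G) iff z commutes with every generator.
For example a⁹ is central: (a⁹)·a = a¹⁰ = a·(a⁹); (a⁹)·b = b⁻¹ = b·(a⁹).
Whereas a ∉ Z(G) since a·b = ab ≠ a⁸b⁻¹ = b·a.
Checking each of the 36 elements this way gives Z(G) = {e, a⁹}, of order 2.

Answer: {e, a⁹}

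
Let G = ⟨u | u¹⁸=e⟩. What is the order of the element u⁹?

Compute successive powers until reaching e:
  (u⁹)¹ = u⁹, (u⁹)² = e.
The smallest positive k with (u⁹)ᵏ = e is 2.

Answer: 2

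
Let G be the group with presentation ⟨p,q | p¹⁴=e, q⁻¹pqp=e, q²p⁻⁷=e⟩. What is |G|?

Enumerate words in the generators, reducing via the relations: the distinct elements are
  {e, p, q, pq, p², p³, p⁴, p⁵, p⁶, p⁷, p⁸, p⁹, p²q, p³q, p¹², p¹³, p¹¹, p¹⁰, p⁴q, p⁵q, p⁶q, q⁻¹, pq⁻¹, p²q⁻¹, p³q⁻¹, p⁴q⁻¹, p⁵q⁻¹, p⁶q⁻¹}.
No further products give new elements, so |G| = 28.

Answer: 28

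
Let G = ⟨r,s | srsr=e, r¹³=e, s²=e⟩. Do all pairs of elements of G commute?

r·s = rs but s·r = r¹²s, so r·s ≠ s·r and G is not abelian.

Answer: No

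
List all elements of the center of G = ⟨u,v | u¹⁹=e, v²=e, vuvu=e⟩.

An element z ∈ Z(G) iff z commutes with every generator.
For example e is central: e·u = u = u·e; e·v = v = v·e.
Whereas u ∉ Z(G) since u·v = uv ≠ u¹⁸v = v·u.
Checking each of the 38 elements this way gives Z(G) = {e}, of order 1.

Answer: {e}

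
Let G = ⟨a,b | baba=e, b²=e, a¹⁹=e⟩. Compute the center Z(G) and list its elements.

An element z ∈ Z(G) iff z commutes with every generator.
For example e is central: e·a = a = a·e; e·b = b = b·e.
Whereas a ∉ Z(G) since a·b = ab ≠ a¹⁸b = b·a.
Checking each of the 38 elements this way gives Z(G) = {e}, of order 1.

Answer: {e}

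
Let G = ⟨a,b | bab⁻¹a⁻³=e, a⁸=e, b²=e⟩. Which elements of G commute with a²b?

⟨a²b⟩ ⊆ C_G(a²b) since powers of a²b commute with a²b; so |C_G(a²b)| ≥ |⟨a²b⟩| = 2.
By orbit–stabilizer, |C_G(a²b)| = |G| / |conj. class of a²b| = 16 / 4 = 4.
The 4 elements commuting with a²b are {e, a⁴, a²b, a⁶b}.

Answer: {e, a⁴, a²b, a⁶b}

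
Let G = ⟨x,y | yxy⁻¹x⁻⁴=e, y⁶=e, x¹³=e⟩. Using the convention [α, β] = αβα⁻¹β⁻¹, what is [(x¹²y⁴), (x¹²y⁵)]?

[(x¹²y⁴), (x¹²y⁵)] = (x¹²y⁴)·(x¹²y⁵)·(x¹²y⁴)⁻¹·(x¹²y⁵)⁻¹.
  (x¹²y⁴) · (x¹²y⁵) = x³y³
  (x³y³) · (x³y²) = y⁵
  (y⁵) · (x⁴y) = x

Answer: x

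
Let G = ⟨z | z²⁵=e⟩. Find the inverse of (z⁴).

The order of (z⁴) is 25 (smallest k with (z⁴)ᵏ = e), so (z⁴)⁻¹ = (z⁴)²⁴ = z²¹.
Check: (z⁴) · (z²¹) → (z⁴) · z²¹ = e, giving e as required.

Answer: z²¹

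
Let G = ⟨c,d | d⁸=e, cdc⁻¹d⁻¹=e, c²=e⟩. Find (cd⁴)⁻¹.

The order of (cd⁴) is 2 (smallest k with (cd⁴)ᵏ = e), so (cd⁴)⁻¹ = (cd⁴)¹ = cd⁴.
Check: (cd⁴) · (cd⁴) → (cd⁴) · c = d⁴;   (d⁴) · d⁴ = e, giving e as required.

Answer: cd⁴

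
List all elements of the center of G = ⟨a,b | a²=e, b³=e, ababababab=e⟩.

An element z ∈ Z(G) iff z commutes with every generator.
For example e is central: e·a = a = a·e; e·b = b = b·e.
Whereas a ∉ Z(G) since a·b = ab ≠ ba = b·a.
Checking each of the 60 elements this way gives Z(G) = {e}, of order 1.

Answer: {e}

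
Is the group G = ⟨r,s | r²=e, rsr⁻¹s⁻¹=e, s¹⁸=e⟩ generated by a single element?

|G| = 36, but the maximum element order in G is 18 < 36. No single element generates all of G, so G is not cyclic.

Answer: No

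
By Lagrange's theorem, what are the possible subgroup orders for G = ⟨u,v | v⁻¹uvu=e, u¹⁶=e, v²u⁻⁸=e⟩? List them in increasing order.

|G| = 32 = 2⁵. By Lagrange's theorem the order of any subgroup divides 32; the divisors of 32 are 1, 2, 4, 8, 16, 32.

Answer: 1, 2, 4, 8, 16, 32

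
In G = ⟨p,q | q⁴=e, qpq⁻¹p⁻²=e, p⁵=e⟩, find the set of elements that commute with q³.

⟨q³⟩ ⊆ C_G(q³) since powers of q³ commute with q³; so |C_G(q³)| ≥ |⟨q³⟩| = 4.
By orbit–stabilizer, |C_G(q³)| = |G| / |conj. class of q³| = 20 / 5 = 4.
The 4 elements commuting with q³ are {e, q, q², q³}.

Answer: {e, q, q², q³}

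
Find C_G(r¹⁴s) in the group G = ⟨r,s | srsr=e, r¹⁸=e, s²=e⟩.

⟨r¹⁴s⟩ ⊆ C_G(r¹⁴s) since powers of r¹⁴s commute with r¹⁴s; so |C_G(r¹⁴s)| ≥ |⟨r¹⁴s⟩| = 2.
By orbit–stabilizer, |C_G(r¹⁴s)| = |G| / |conj. class of r¹⁴s| = 36 / 9 = 4.
The 4 elements commuting with r¹⁴s are {e, r⁹, r⁵s, r¹⁴s}.

Answer: {e, r⁹, r⁵s, r¹⁴s}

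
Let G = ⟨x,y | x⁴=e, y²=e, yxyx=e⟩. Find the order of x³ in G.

Compute successive powers until reaching e:
  (x³)¹ = x³, (x³)² = x², (x³)³ = x, (x³)⁴ = e.
The smallest positive k with (x³)ᵏ = e is 4.

Answer: 4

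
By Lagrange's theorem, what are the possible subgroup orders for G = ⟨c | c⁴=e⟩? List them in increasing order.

|G| = 4 = 2². By Lagrange's theorem the order of any subgroup divides 4; the divisors of 4 are 1, 2, 4.

Answer: 1, 2, 4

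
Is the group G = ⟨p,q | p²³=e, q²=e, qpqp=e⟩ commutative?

p·q = pq but q·p = p²²q, so p·q ≠ q·p and G is not abelian.

Answer: No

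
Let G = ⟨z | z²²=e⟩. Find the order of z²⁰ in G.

Compute successive powers until reaching e:
  (z²⁰)¹ = z²⁰, (z²⁰)² = z¹⁸, (z²⁰)³ = z¹⁶, (z²⁰)⁴ = z¹⁴, (z²⁰)⁵ = z¹², (z²⁰)⁶ = z¹⁰, (z²⁰)⁷ = z⁸, (z²⁰)⁸ = z⁶, (z²⁰)⁹ = z⁴, (z²⁰)¹⁰ = z², (z²⁰)¹¹ = e.
The smallest positive k with (z²⁰)ᵏ = e is 11.

Answer: 11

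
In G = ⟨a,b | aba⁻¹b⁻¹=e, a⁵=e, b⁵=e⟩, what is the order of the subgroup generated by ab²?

|⟨ab²⟩| equals the order of ab². Compute successive powers until reaching e:
  (ab²)¹ = ab², (ab²)² = a²b⁴, (ab²)³ = a³b, (ab²)⁴ = a⁴b³, (ab²)⁵ = e.
The smallest positive k with (ab²)ᵏ = e is 5, so |⟨ab²⟩| = 5.

Answer: 5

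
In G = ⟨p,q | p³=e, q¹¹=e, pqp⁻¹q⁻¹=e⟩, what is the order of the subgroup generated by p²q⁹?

|⟨p²q⁹⟩| equals the order of p²q⁹. Compute successive powers until reaching e:
  (p²q⁹)¹ = p²q⁹, (p²q⁹)² = pq⁷, (p²q⁹)³ = q⁵, (p²q⁹)⁴ = p²q³, (p²q⁹)⁵ = pq, (p²q⁹)⁶ = q¹⁰, (p²q⁹)⁷ = p²q⁸, (p²q⁹)⁸ = pq⁶, (p²q⁹)⁹ = q⁴, (p²q⁹)¹⁰ = p²q², (p²q⁹)¹¹ = p, (p²q⁹)¹² = q⁹, (p²q⁹)¹³ = p²q⁷, (p²q⁹)¹⁴ = pq⁵, (p²q⁹)¹⁵ = q³, (p²q⁹)¹⁶ = p²q, (p²q⁹)¹⁷ = pq¹⁰, (p²q⁹)¹⁸ = q⁸, (p²q⁹)¹⁹ = p²q⁶, (p²q⁹)²⁰ = pq⁴, (p²q⁹)²¹ = q², (p²q⁹)²² = p², (p²q⁹)²³ = pq⁹, (p²q⁹)²⁴ = q⁷, (p²q⁹)²⁵ = p²q⁵, (p²q⁹)²⁶ = pq³, (p²q⁹)²⁷ = q, (p²q⁹)²⁸ = p²q¹⁰, (p²q⁹)²⁹ = pq⁸, (p²q⁹)³⁰ = q⁶, (p²q⁹)³¹ = p²q⁴, (p²q⁹)³² = pq², (p²q⁹)³³ = e.
The smallest positive k with (p²q⁹)ᵏ = e is 33, so |⟨p²q⁹⟩| = 33.

Answer: 33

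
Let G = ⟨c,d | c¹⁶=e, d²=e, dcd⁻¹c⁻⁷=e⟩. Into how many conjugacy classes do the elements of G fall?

The conjugacy classes (representative and size) are:
  [e] (size 1), [c] (size 2), [c¹⁴] (size 2), [c³] (size 2), [c⁴] (size 2), [c¹⁰] (size 2), [c⁸] (size 1), [c⁹] (size 2), [c¹¹] (size 2), [c¹⁰d] (size 8), [cd] (size 8).
Class equation: 1 + 2 + 2 + 2 + 2 + 2 + 1 + 2 + 2 + 8 + 8 = 32 = |G|. So G has 11 conjugacy classes.

Answer: 11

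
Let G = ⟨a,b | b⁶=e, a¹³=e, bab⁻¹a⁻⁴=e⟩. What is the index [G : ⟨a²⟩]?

First find ord(a²) by computing successive powers:
  (a²)¹ = a², (a²)² = a⁴, (a²)³ = a⁶, (a²)⁴ = a⁸, (a²)⁵ = a¹⁰, (a²)⁶ = a¹², (a²)⁷ = a, (a²)⁸ = a³, (a²)⁹ = a⁵, (a²)¹⁰ = a⁷, (a²)¹¹ = a⁹, (a²)¹² = a¹¹, (a²)¹³ = e.
So |⟨a²⟩| = ord(a²) = 13. With |G| = 78, by Lagrange [G : ⟨a²⟩] = 78/13 = 6.

Answer: 6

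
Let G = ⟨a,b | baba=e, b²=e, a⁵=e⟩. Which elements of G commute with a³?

⟨a³⟩ ⊆ C_G(a³) since powers of a³ commute with a³; so |C_G(a³)| ≥ |⟨a³⟩| = 5.
By orbit–stabilizer, |C_G(a³)| = |G| / |conj. class of a³| = 10 / 2 = 5.
The 5 elements commuting with a³ are {e, a, a², a³, a⁴}.

Answer: {e, a, a², a³, a⁴}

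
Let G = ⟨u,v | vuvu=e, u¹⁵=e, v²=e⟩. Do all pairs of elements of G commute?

u·v = uv but v·u = u¹⁴v, so u·v ≠ v·u and G is not abelian.

Answer: No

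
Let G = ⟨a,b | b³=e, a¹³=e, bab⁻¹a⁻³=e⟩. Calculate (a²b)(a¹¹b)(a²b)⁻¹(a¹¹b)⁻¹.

[(a²b), (a¹¹b)] = (a²b)·(a¹¹b)·(a²b)⁻¹·(a¹¹b)⁻¹.
  (a²b) · (a¹¹b) = a⁹b²
  (a⁹b²) · (a⁸b²) = a³b
  (a³b) · (a⁵b²) = a⁵

Answer: a⁵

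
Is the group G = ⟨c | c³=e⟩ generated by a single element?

|G| = 3. The element c has order 3 (its powers give 3 distinct elements), so ⟨c⟩ = G and G is cyclic.

Answer: Yes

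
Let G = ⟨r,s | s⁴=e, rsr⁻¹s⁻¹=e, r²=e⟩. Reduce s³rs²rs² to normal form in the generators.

Multiply left to right, reducing at each step:
  (s³) · r = rs³
  (rs³) · s² = rs
  (rs) · r = s
  s · s² = s³

Answer: s³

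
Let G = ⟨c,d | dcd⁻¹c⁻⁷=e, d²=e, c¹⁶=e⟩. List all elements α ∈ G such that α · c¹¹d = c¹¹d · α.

⟨c¹¹d⟩ ⊆ C_G(c¹¹d) since powers of c¹¹d commute with c¹¹d; so |C_G(c¹¹d)| ≥ |⟨c¹¹d⟩| = 4.
By orbit–stabilizer, |C_G(c¹¹d)| = |G| / |conj. class of c¹¹d| = 32 / 8 = 4.
The 4 elements commuting with c¹¹d are {e, c⁸, c³d, c¹¹d}.

Answer: {e, c⁸, c³d, c¹¹d}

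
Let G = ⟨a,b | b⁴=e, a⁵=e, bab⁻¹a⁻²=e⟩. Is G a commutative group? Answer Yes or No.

a·b = ab but b·a = a²b, so a·b ≠ b·a and G is not abelian.

Answer: No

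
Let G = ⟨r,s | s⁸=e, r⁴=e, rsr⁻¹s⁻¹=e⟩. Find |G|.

Enumerate words in the generators, reducing via the relations: the distinct elements are
  {e, r, s, rs, r², r³, s², s³, s⁴, s⁵, s⁶, s⁷, rs², rs³, rs⁴, rs⁵, rs⁶, rs⁷, r²s, r³s, r²s², r²s³, r²s⁴, r²s⁵, r²s⁶, r²s⁷, r³s², r³s³, r³s⁴, r³s⁵, r³s⁶, r³s⁷}.
No further products give new elements, so |G| = 32.

Answer: 32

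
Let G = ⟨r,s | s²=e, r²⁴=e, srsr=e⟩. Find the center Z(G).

An element z ∈ Z(G) iff z commutes with every generator.
For example r¹² is central: (r¹²)·r = r¹³ = r·(r¹²); (r¹²)·s = r¹²s = s·(r¹²).
Whereas r ∉ Z(G) since r·s = rs ≠ r²³s = s·r.
Checking each of the 48 elements this way gives Z(G) = {e, r¹²}, of order 2.

Answer: {e, r¹²}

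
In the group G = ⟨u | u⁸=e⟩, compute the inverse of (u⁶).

The order of (u⁶) is 4 (smallest k with (u⁶)ᵏ = e), so (u⁶)⁻¹ = (u⁶)³ = u².
Check: (u⁶) · (u²) → (u⁶) · u² = e, giving e as required.

Answer: u²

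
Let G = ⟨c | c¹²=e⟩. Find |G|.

G is generated by a single element, so G is cyclic. The relator gives c¹² = e and no smaller power is forced to be e, so the 12 powers {c, e, c², c³, c⁴, c⁵, c⁶, c⁷, c⁸, c⁹, c¹¹, c¹⁰} are distinct. Hence |G| = 12.

Answer: 12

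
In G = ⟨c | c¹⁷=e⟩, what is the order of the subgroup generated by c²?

|⟨c²⟩| equals the order of c². Compute successive powers until reaching e:
  (c²)¹ = c², (c²)² = c⁴, (c²)³ = c⁶, (c²)⁴ = c⁸, (c²)⁵ = c¹⁰, (c²)⁶ = c¹², (c²)⁷ = c¹⁴, (c²)⁸ = c¹⁶, (c²)⁹ = c, (c²)¹⁰ = c³, (c²)¹¹ = c⁵, (c²)¹² = c⁷, (c²)¹³ = c⁹, (c²)¹⁴ = c¹¹, (c²)¹⁵ = c¹³, (c²)¹⁶ = c¹⁵, (c²)¹⁷ = e.
The smallest positive k with (c²)ᵏ = e is 17, so |⟨c²⟩| = 17.

Answer: 17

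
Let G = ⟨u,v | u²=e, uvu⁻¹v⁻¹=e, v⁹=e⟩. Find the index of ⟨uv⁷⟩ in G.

First find ord(uv⁷) by computing successive powers:
  (uv⁷)¹ = uv⁷, (uv⁷)² = v⁵, (uv⁷)³ = uv³, (uv⁷)⁴ = v, (uv⁷)⁵ = uv⁸, (uv⁷)⁶ = v⁶, (uv⁷)⁷ = uv⁴, (uv⁷)⁸ = v², (uv⁷)⁹ = u, (uv⁷)¹⁰ = v⁷, (uv⁷)¹¹ = uv⁵, (uv⁷)¹² = v³, (uv⁷)¹³ = uv, (uv⁷)¹⁴ = v⁸, (uv⁷)¹⁵ = uv⁶, (uv⁷)¹⁶ = v⁴, (uv⁷)¹⁷ = uv², (uv⁷)¹⁸ = e.
So |⟨uv⁷⟩| = ord(uv⁷) = 18. With |G| = 18, by Lagrange [G : ⟨uv⁷⟩] = 18/18 = 1.

Answer: 1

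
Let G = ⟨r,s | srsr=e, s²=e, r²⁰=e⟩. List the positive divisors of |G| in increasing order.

|G| = 40 = 2³ · 5. By Lagrange's theorem the order of any subgroup divides 40; the divisors of 40 are 1, 2, 4, 5, 8, 10, 20, 40.

Answer: 1, 2, 4, 5, 8, 10, 20, 40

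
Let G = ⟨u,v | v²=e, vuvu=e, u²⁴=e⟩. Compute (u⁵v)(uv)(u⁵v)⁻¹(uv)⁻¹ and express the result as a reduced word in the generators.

[(u⁵v), (uv)] = (u⁵v)·(uv)·(u⁵v)⁻¹·(uv)⁻¹.
  (u⁵v) · (uv) = u⁴
  (u⁴) · (u⁵v) = u⁹v
  (u⁹v) · (uv) = u⁸

Answer: u⁸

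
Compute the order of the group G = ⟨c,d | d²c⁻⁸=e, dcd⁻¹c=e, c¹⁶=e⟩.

Enumerate words in the generators, reducing via the relations: the distinct elements are
  {c, d, e, cd, c², c³, c⁴, c⁵, c⁶, c⁷, c⁸, c⁹, c²d, c³d, c¹², c¹³, c¹¹, c¹⁰, c¹⁴, c¹⁵, c⁴d, c⁵d, c⁶d, c⁷d, d⁻¹, cd⁻¹, c²d⁻¹, c³d⁻¹, c⁴d⁻¹, c⁵d⁻¹, c⁶d⁻¹, c⁷d⁻¹}.
No further products give new elements, so |G| = 32.

Answer: 32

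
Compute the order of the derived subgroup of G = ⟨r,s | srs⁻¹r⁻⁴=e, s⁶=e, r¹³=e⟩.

G' = [G, G] is generated by all commutators. The generator-pair commutators are: [r, s] = r¹⁰.
The subgroup they normally generate is {e, r, r², r³, r⁴, r⁵, r⁶, r⁷, r⁸, r⁹, r¹⁰, r¹¹, r¹²}, of order 13.
Check: |G/G'| = 78/13 = 6 is the order of the abelianisation.

Answer: 13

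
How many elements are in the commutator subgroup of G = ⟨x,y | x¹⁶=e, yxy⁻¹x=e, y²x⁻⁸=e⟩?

G' = [G, G] is generated by all commutators. The generator-pair commutators are: [x, y] = x².
The subgroup they normally generate is {e, x², x⁴, x⁶, x⁸, x¹⁰, x¹², x¹⁴}, of order 8.
Check: |G/G'| = 32/8 = 4 is the order of the abelianisation.

Answer: 8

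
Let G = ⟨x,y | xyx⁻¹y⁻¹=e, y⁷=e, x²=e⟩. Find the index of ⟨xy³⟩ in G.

First find ord(xy³) by computing successive powers:
  (xy³)¹ = xy³, (xy³)² = y⁶, (xy³)³ = xy², (xy³)⁴ = y⁵, (xy³)⁵ = xy, (xy³)⁶ = y⁴, (xy³)⁷ = x, (xy³)⁸ = y³, (xy³)⁹ = xy⁶, (xy³)¹⁰ = y², (xy³)¹¹ = xy⁵, (xy³)¹² = y, (xy³)¹³ = xy⁴, (xy³)¹⁴ = e.
So |⟨xy³⟩| = ord(xy³) = 14. With |G| = 14, by Lagrange [G : ⟨xy³⟩] = 14/14 = 1.

Answer: 1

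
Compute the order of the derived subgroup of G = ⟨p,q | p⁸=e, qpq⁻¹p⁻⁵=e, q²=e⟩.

G' = [G, G] is generated by all commutators. The generator-pair commutators are: [p, q] = p⁴.
The subgroup they normally generate is {e, p⁴}, of order 2.
Check: |G/G'| = 16/2 = 8 is the order of the abelianisation.

Answer: 2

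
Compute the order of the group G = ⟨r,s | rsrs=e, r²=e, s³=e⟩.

Enumerate words in the generators, reducing via the relations: the distinct elements are
  {e, r, s, rs, s², rs²}.
No further products give new elements, so |G| = 6.

Answer: 6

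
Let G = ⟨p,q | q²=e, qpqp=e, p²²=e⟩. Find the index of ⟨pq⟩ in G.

First find ord(pq) by computing successive powers:
  (pq)¹ = pq, (pq)² = e.
So |⟨pq⟩| = ord(pq) = 2. With |G| = 44, by Lagrange [G : ⟨pq⟩] = 44/2 = 22.

Answer: 22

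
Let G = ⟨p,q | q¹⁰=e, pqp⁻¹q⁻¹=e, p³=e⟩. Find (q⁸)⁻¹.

The order of (q⁸) is 5 (smallest k with (q⁸)ᵏ = e), so (q⁸)⁻¹ = (q⁸)⁴ = q².
Check: (q⁸) · (q²) → (q⁸) · q² = e, giving e as required.

Answer: q²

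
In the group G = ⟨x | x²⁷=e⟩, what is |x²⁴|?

Compute successive powers until reaching e:
  (x²⁴)¹ = x²⁴, (x²⁴)² = x²¹, (x²⁴)³ = x¹⁸, (x²⁴)⁴ = x¹⁵, (x²⁴)⁵ = x¹², (x²⁴)⁶ = x⁹, (x²⁴)⁷ = x⁶, (x²⁴)⁸ = x³, (x²⁴)⁹ = e.
The smallest positive k with (x²⁴)ᵏ = e is 9.

Answer: 9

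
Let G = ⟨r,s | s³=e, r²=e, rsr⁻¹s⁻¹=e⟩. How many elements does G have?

Enumerate words in the generators, reducing via the relations: the distinct elements are
  {e, r, s, rs, s², rs²}.
No further products give new elements, so |G| = 6.

Answer: 6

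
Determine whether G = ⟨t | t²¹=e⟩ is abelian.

G has a single generator, so G is cyclic and hence abelian.

Answer: Yes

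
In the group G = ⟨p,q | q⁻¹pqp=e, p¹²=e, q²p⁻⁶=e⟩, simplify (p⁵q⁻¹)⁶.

Compute successive powers of (p⁵q⁻¹), reducing at each step:
  (p⁵q⁻¹)²: (p⁵q⁻¹) · p⁵ = q⁻¹;   (q⁻¹) · q⁻¹ = p⁶
  (p⁵q⁻¹)³: (p⁶) · p⁵ = p¹¹;   (p¹¹) · q⁻¹ = p⁵q
  (p⁵q⁻¹)⁴: (p⁵q) · p⁵ = q;   q · q⁻¹ = e
  (p⁵q⁻¹)⁵: e · p⁵ = p⁵;   (p⁵) · q⁻¹ = p⁵q⁻¹
  (p⁵q⁻¹)⁶: (p⁵q⁻¹) · p⁵ = q⁻¹;   (q⁻¹) · q⁻¹ = p⁶

Answer: p⁶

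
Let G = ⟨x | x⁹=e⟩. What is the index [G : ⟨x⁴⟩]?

First find ord(x⁴) by computing successive powers:
  (x⁴)¹ = x⁴, (x⁴)² = x⁸, (x⁴)³ = x³, (x⁴)⁴ = x⁷, (x⁴)⁵ = x², (x⁴)⁶ = x⁶, (x⁴)⁷ = x, (x⁴)⁸ = x⁵, (x⁴)⁹ = e.
So |⟨x⁴⟩| = ord(x⁴) = 9. With |G| = 9, by Lagrange [G : ⟨x⁴⟩] = 9/9 = 1.

Answer: 1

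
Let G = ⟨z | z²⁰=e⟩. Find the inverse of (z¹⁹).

The order of (z¹⁹) is 20 (smallest k with (z¹⁹)ᵏ = e), so (z¹⁹)⁻¹ = (z¹⁹)¹⁹ = z.
Check: (z¹⁹) · z → (z¹⁹) · z = e, giving e as required.

Answer: z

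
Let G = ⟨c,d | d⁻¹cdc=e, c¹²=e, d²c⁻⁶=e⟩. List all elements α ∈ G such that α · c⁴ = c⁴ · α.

⟨c⁴⟩ ⊆ C_G(c⁴) since powers of c⁴ commute with c⁴; so |C_G(c⁴)| ≥ |⟨c⁴⟩| = 3.
By orbit–stabilizer, |C_G(c⁴)| = |G| / |conj. class of c⁴| = 24 / 2 = 12.
The 12 elements commuting with c⁴ are {e, c, c², c³, c⁴, c⁵, c⁶, c⁷, c⁸, c⁹, c¹⁰, c¹¹}.

Answer: {e, c, c², c³, c⁴, c⁵, c⁶, c⁷, c⁸, c⁹, c¹⁰, c¹¹}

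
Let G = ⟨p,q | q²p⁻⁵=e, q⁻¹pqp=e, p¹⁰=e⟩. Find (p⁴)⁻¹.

The order of (p⁴) is 5 (smallest k with (p⁴)ᵏ = e), so (p⁴)⁻¹ = (p⁴)⁴ = p⁶.
Check: (p⁴) · (p⁶) → (p⁴) · p⁶ = e, giving e as required.

Answer: p⁶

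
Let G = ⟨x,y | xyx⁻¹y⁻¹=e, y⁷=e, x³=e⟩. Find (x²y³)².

Compute successive powers of (x²y³), reducing at each step:
  (x²y³)²: (x²y³) · x² = xy³;   (xy³) · y³ = xy⁶

Answer: xy⁶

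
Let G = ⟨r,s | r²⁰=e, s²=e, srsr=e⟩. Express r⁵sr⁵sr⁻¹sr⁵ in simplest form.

Multiply left to right, reducing at each step:
  (r⁵) · s = r⁵s
  (r⁵s) · r⁵ = s
  s · s = e
  e · r⁻¹ = r¹⁹
  (r¹⁹) · s = r¹⁹s
  (r¹⁹s) · r⁵ = r¹⁴s

Answer: r¹⁴s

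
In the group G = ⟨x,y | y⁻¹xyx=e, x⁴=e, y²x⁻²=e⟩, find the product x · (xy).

Compute x · (xy) by multiplying left to right and reducing via the relations at each step:
  x · x = x²
  (x²) · y = y⁻¹

Answer: y⁻¹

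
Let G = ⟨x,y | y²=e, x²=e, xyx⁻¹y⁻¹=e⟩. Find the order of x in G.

Compute successive powers until reaching e:
  x¹ = x, x² = e.
The smallest positive k with xᵏ = e is 2.

Answer: 2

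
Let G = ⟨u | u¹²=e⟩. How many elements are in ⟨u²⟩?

|⟨u²⟩| equals the order of u². Compute successive powers until reaching e:
  (u²)¹ = u², (u²)² = u⁴, (u²)³ = u⁶, (u²)⁴ = u⁸, (u²)⁵ = u¹⁰, (u²)⁶ = e.
The smallest positive k with (u²)ᵏ = e is 6, so |⟨u²⟩| = 6.

Answer: 6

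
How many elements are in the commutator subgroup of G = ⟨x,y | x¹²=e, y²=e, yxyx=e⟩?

G' = [G, G] is generated by all commutators. The generator-pair commutators are: [x, y] = x².
The subgroup they normally generate is {e, x², x⁴, x⁶, x⁸, x¹⁰}, of order 6.
Check: |G/G'| = 24/6 = 4 is the order of the abelianisation.

Answer: 6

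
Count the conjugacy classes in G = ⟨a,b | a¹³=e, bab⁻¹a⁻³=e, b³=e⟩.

The conjugacy classes (representative and size) are:
  [e] (size 1), [a] (size 3), [a⁵] (size 3), [a¹⁰] (size 3), [a⁸] (size 3), [a¹⁰b] (size 13), [a⁷b²] (size 13).
Class equation: 1 + 3 + 3 + 3 + 3 + 13 + 13 = 39 = |G|. So G has 7 conjugacy classes.

Answer: 7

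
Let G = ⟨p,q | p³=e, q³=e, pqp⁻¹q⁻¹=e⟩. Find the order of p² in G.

Compute successive powers until reaching e:
  (p²)¹ = p², (p²)² = p, (p²)³ = e.
The smallest positive k with (p²)ᵏ = e is 3.

Answer: 3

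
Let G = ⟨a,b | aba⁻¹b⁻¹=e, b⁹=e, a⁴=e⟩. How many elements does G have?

Enumerate words in the generators, reducing via the relations: the distinct elements are
  {a, b, e, ab, a², a³, b², b³, b⁴, b⁵, b⁶, b⁷, b⁸, ab², ab³, ab⁴, ab⁵, ab⁶, ab⁷, ab⁸, a²b, a³b, a²b², a²b³, a²b⁴, a²b⁵, a²b⁶, a²b⁷, a²b⁸, a³b², a³b³, a³b⁴, a³b⁵, a³b⁶, a³b⁷, a³b⁸}.
No further products give new elements, so |G| = 36.

Answer: 36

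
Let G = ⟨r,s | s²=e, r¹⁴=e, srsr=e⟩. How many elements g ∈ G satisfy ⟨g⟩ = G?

⟨g⟩ = G would require ord(g) = |G| = 28, but the maximum element order in G is 14 < 28. So G is not cyclic and no single element generates it: the count is 0.

Answer: 0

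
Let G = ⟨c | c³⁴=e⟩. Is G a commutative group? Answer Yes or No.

G has a single generator, so G is cyclic and hence abelian.

Answer: Yes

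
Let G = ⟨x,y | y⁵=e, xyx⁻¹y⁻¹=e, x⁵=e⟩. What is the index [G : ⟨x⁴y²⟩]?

First find ord(x⁴y²) by computing successive powers:
  (x⁴y²)¹ = x⁴y², (x⁴y²)² = x³y⁴, (x⁴y²)³ = x²y, (x⁴y²)⁴ = xy³, (x⁴y²)⁵ = e.
So |⟨x⁴y²⟩| = ord(x⁴y²) = 5. With |G| = 25, by Lagrange [G : ⟨x⁴y²⟩] = 25/5 = 5.

Answer: 5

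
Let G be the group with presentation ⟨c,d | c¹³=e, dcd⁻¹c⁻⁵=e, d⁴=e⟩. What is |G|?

Enumerate words in the generators, reducing via the relations: the distinct elements are
  {c, d, e, cd, c², c³, c⁴, c⁵, c⁶, c⁷, c⁸, c⁹, d², d³, cd², cd³, c²d, c³d, c¹², c¹¹, c¹⁰, c⁴d, c⁵d, c⁶d, c⁷d, c⁸d, c⁹d, c²d², c²d³, c³d², c³d³, c¹²d, c¹¹d, c¹⁰d, c⁴d², c⁴d³, c⁵d², c⁵d³, c⁶d², c⁶d³, c⁷d², c⁷d³, c⁸d², c⁸d³, c⁹d², c⁹d³, c¹²d², c¹²d³, c¹¹d², c¹¹d³, c¹⁰d², c¹⁰d³}.
No further products give new elements, so |G| = 52.

Answer: 52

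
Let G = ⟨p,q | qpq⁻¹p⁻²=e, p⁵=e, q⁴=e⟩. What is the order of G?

Enumerate words in the generators, reducing via the relations: the distinct elements are
  {e, p, q, pq, p², p³, p⁴, q², q³, pq², pq³, p²q, p³q, p⁴q, p²q², p²q³, p³q², p³q³, p⁴q², p⁴q³}.
No further products give new elements, so |G| = 20.

Answer: 20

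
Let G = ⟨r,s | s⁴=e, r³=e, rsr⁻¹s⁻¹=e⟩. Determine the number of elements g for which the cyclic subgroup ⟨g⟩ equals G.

G is cyclic of order 12. An element generates G iff its order is 12, and a cyclic group of order 12 has exactly φ(12) = 4 such elements.

Answer: 4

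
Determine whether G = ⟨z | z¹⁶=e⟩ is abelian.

G has a single generator, so G is cyclic and hence abelian.

Answer: Yes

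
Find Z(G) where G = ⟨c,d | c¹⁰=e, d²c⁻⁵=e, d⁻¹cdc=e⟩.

An element z ∈ Z(G) iff z commutes with every generator.
For example c⁵ is central: (c⁵)·c = c⁶ = c·(c⁵); (c⁵)·d = d⁻¹ = d·(c⁵).
Whereas c ∉ Z(G) since c·d = cd ≠ c⁴d⁻¹ = d·c.
Checking each of the 20 elements this way gives Z(G) = {e, c⁵}, of order 2.

Answer: {e, c⁵}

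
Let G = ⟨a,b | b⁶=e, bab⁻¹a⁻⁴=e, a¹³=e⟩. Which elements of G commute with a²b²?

⟨a²b²⟩ ⊆ C_G(a²b²) since powers of a²b² commute with a²b²; so |C_G(a²b²)| ≥ |⟨a²b²⟩| = 3.
By orbit–stabilizer, |C_G(a²b²)| = |G| / |conj. class of a²b²| = 78 / 13 = 6.
The 6 elements commuting with a²b² are {e, a²b², a³b, a⁸b⁴, a⁹b⁵, a¹¹b³}.

Answer: {e, a²b², a³b, a⁸b⁴, a⁹b⁵, a¹¹b³}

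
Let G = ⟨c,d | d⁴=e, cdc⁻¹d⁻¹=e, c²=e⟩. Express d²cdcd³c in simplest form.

Multiply left to right, reducing at each step:
  (d²) · c = cd²
  (cd²) · d = cd³
  (cd³) · c = d³
  (d³) · d³ = d²
  (d²) · c = cd²

Answer: cd²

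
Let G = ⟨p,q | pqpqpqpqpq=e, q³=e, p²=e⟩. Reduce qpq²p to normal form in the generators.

Multiply left to right, reducing at each step:
  q · p = qp
  (qp) · q² = qpq²
  (qpq²) · p = qpq²p

Answer: qpq²p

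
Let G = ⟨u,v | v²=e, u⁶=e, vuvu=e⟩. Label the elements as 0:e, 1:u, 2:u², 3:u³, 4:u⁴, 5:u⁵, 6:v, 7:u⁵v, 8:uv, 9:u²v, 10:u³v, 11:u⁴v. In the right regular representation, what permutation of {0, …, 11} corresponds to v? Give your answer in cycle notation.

(0 6)(1 8)(2 9)(3 10)(4 11)(5 7)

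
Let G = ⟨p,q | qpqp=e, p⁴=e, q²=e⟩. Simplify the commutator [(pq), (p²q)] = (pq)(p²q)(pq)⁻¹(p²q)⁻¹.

[(pq), (p²q)] = (pq)·(p²q)·(pq)⁻¹·(p²q)⁻¹.
  (pq) · (p²q) = p³
  (p³) · (pq) = q
  q · (p²q) = p²

Answer: p²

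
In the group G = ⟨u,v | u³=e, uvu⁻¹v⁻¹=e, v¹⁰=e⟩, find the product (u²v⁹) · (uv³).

Compute (u²v⁹) · (uv³) by multiplying left to right and reducing via the relations at each step:
  (u²v⁹) · u = v⁹
  (v⁹) · v³ = v²

Answer: v²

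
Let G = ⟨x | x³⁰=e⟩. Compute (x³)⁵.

Compute successive powers of (x³), reducing at each step:
  (x³)²: (x³) · x³ = x⁶
  (x³)³: (x⁶) · x³ = x⁹
  (x³)⁴: (x⁹) · x³ = x¹²
  (x³)⁵: (x¹²) · x³ = x¹⁵

Answer: x¹⁵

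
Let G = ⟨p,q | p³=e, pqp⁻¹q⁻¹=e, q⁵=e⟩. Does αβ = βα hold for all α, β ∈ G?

Each pair of generators commutes: p·q = pq = q·p. Since the generators pairwise commute, every element of G commutes with every other, so G is abelian.

Answer: Yes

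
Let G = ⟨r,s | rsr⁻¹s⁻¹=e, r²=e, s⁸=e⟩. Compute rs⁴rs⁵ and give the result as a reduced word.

Multiply left to right, reducing at each step:
  r · s⁴ = rs⁴
  (rs⁴) · r = s⁴
  (s⁴) · s⁵ = s

Answer: s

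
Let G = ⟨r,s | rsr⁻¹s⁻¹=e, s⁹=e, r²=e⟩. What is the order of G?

Enumerate words in the generators, reducing via the relations: the distinct elements are
  {e, r, s, rs, s², s³, s⁴, s⁵, s⁶, s⁷, s⁸, rs², rs³, rs⁴, rs⁵, rs⁶, rs⁷, rs⁸}.
No further products give new elements, so |G| = 18.

Answer: 18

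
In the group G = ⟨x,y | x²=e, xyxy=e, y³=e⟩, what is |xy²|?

Compute successive powers until reaching e:
  (xy²)¹ = xy², (xy²)² = e.
The smallest positive k with (xy²)ᵏ = e is 2.

Answer: 2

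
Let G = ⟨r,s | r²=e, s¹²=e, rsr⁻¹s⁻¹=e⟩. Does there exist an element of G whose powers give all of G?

|G| = 24, but the maximum element order in G is 12 < 24. No single element generates all of G, so G is not cyclic.

Answer: No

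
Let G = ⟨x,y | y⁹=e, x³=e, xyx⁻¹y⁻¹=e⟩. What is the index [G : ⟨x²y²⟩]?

First find ord(x²y²) by computing successive powers:
  (x²y²)¹ = x²y², (x²y²)² = xy⁴, (x²y²)³ = y⁶, (x²y²)⁴ = x²y⁸, (x²y²)⁵ = xy, (x²y²)⁶ = y³, (x²y²)⁷ = x²y⁵, (x²y²)⁸ = xy⁷, (x²y²)⁹ = e.
So |⟨x²y²⟩| = ord(x²y²) = 9. With |G| = 27, by Lagrange [G : ⟨x²y²⟩] = 27/9 = 3.

Answer: 3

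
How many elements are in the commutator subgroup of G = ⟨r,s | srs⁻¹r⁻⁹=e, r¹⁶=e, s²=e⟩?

G' = [G, G] is generated by all commutators. The generator-pair commutators are: [r, s] = r⁸.
The subgroup they normally generate is {e, r⁸}, of order 2.
Check: |G/G'| = 32/2 = 16 is the order of the abelianisation.

Answer: 2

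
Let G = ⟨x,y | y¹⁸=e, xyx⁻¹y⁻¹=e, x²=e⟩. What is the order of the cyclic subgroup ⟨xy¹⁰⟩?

|⟨xy¹⁰⟩| equals the order of xy¹⁰. Compute successive powers until reaching e:
  (xy¹⁰)¹ = xy¹⁰, (xy¹⁰)² = y², (xy¹⁰)³ = xy¹², (xy¹⁰)⁴ = y⁴, (xy¹⁰)⁵ = xy¹⁴, (xy¹⁰)⁶ = y⁶, (xy¹⁰)⁷ = xy¹⁶, (xy¹⁰)⁸ = y⁸, (xy¹⁰)⁹ = x, (xy¹⁰)¹⁰ = y¹⁰, (xy¹⁰)¹¹ = xy², (xy¹⁰)¹² = y¹², (xy¹⁰)¹³ = xy⁴, (xy¹⁰)¹⁴ = y¹⁴, (xy¹⁰)¹⁵ = xy⁶, (xy¹⁰)¹⁶ = y¹⁶, (xy¹⁰)¹⁷ = xy⁸, (xy¹⁰)¹⁸ = e.
The smallest positive k with (xy¹⁰)ᵏ = e is 18, so |⟨xy¹⁰⟩| = 18.

Answer: 18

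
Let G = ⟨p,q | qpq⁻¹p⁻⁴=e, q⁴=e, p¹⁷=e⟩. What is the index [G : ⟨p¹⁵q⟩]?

First find ord(p¹⁵q) by computing successive powers:
  (p¹⁵q)¹ = p¹⁵q, (p¹⁵q)² = p⁷q², (p¹⁵q)³ = p⁹q³, (p¹⁵q)⁴ = e.
So |⟨p¹⁵q⟩| = ord(p¹⁵q) = 4. With |G| = 68, by Lagrange [G : ⟨p¹⁵q⟩] = 68/4 = 17.

Answer: 17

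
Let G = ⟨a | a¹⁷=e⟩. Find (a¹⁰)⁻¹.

The order of (a¹⁰) is 17 (smallest k with (a¹⁰)ᵏ = e), so (a¹⁰)⁻¹ = (a¹⁰)¹⁶ = a⁷.
Check: (a¹⁰) · (a⁷) → (a¹⁰) · a⁷ = e, giving e as required.

Answer: a⁷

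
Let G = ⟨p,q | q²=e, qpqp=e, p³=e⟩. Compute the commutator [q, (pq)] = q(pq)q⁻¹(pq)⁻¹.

[q, (pq)] = q·(pq)·q⁻¹·(pq)⁻¹.
  q · (pq) = p²
  (p²) · q = p²q
  (p²q) · (pq) = p

Answer: p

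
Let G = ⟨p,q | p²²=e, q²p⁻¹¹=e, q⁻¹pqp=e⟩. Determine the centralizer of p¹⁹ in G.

⟨p¹⁹⟩ ⊆ C_G(p¹⁹) since powers of p¹⁹ commute with p¹⁹; so |C_G(p¹⁹)| ≥ |⟨p¹⁹⟩| = 22.
By orbit–stabilizer, |C_G(p¹⁹)| = |G| / |conj. class of p¹⁹| = 44 / 2 = 22.
The 22 elements commuting with p¹⁹ are {e, p, p², p³, p⁴, p⁵, p⁶, p⁷, p⁸, p⁹, p¹⁰, p¹¹, p¹², p¹³, p¹⁴, p¹⁵, p¹⁶, p¹⁷, p¹⁸, p¹⁹, p²⁰, p²¹}.

Answer: {e, p, p², p³, p⁴, p⁵, p⁶, p⁷, p⁸, p⁹, p¹⁰, p¹¹, p¹², p¹³, p¹⁴, p¹⁵, p¹⁶, p¹⁷, p¹⁸, p¹⁹, p²⁰, p²¹}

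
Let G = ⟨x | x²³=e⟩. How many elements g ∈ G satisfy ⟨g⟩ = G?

G is cyclic of order 23. An element generates G iff its order is 23, and a cyclic group of order 23 has exactly φ(23) = 22 such elements.

Answer: 22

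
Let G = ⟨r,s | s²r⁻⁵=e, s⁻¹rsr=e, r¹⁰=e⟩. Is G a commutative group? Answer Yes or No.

r·s = rs but s·r = r⁴s⁻¹, so r·s ≠ s·r and G is not abelian.

Answer: No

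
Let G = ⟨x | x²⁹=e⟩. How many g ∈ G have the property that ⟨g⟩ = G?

G is cyclic of order 29. An element generates G iff its order is 29, and a cyclic group of order 29 has exactly φ(29) = 28 such elements.

Answer: 28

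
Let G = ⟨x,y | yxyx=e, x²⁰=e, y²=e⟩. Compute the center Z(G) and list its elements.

An element z ∈ Z(G) iff z commutes with every generator.
For example x¹⁰ is central: (x¹⁰)·x = x¹¹ = x·(x¹⁰); (x¹⁰)·y = x¹⁰y = y·(x¹⁰).
Whereas x ∉ Z(G) since x·y = xy ≠ x¹⁹y = y·x.
Checking each of the 40 elements this way gives Z(G) = {e, x¹⁰}, of order 2.

Answer: {e, x¹⁰}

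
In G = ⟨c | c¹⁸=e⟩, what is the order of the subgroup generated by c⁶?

|⟨c⁶⟩| equals the order of c⁶. Compute successive powers until reaching e:
  (c⁶)¹ = c⁶, (c⁶)² = c¹², (c⁶)³ = e.
The smallest positive k with (c⁶)ᵏ = e is 3, so |⟨c⁶⟩| = 3.

Answer: 3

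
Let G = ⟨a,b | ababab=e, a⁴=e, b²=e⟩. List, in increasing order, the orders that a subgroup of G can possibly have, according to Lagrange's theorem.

|G| = 24 = 2³ · 3. By Lagrange's theorem the order of any subgroup divides 24; the divisors of 24 are 1, 2, 3, 4, 6, 8, 12, 24.

Answer: 1, 2, 3, 4, 6, 8, 12, 24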